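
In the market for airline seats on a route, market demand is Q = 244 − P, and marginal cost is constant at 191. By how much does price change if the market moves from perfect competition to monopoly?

Price rises by 26.5

Inverting demand: P = 244 − Q.
Under competition P = MC = 191, so Q = (244 − 191)/1 = 53.
The monopolist equates marginal revenue to marginal cost: 244 − 2Q = 191, so Q = 26.5. From demand, P = 217.5.
Change in price: 217.5 − 191 = 26.5.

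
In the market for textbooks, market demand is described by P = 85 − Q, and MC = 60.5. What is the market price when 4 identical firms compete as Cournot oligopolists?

P = 65.4

With 4 symmetric Cournot firms, each firm's FOC gives 85 − 5q = 60.5, so q = 4.9, Q = 4·4.9 = 19.6, and P = 65.4.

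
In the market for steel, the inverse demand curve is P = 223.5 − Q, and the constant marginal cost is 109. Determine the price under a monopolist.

P = 166.25

The monopolist equates marginal revenue to marginal cost: 223.5 − 2Q = 109, so Q = 57.25. From demand, P = 166.25.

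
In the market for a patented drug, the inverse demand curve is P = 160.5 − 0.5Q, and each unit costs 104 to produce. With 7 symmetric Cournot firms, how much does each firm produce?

q_i = 14.125

In a 7-firm Cournot equilibrium, symmetry and the first-order condition give q = (160.5 − 104)/(4) = 14.125. So Q = 98.875 and P = 1777/16.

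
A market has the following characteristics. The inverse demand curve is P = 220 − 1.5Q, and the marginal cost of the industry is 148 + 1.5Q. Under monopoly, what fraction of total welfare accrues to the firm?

PS/TS = 0.75

Monopoly sets MR = MC: 220 − 3Q = 148 + 1.5Q ⇒ Q = 16, P = 220 − 1.5·16 = 196.
CS = ½·(220 − 196)·16 = 192.
PS = P·Q − VC(Q) = 196·16 − (148·16 + ½·1.5·16²) = 576.
Share captured = PS/TS = 576/768 = 0.75.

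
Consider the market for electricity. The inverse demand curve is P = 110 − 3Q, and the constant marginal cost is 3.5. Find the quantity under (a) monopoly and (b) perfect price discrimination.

Monopoly: Q = 17.75; Perfect PD: Q = 35.5

Monopoly sets MR = MC: 110 − 6Q = 3.5 ⇒ Q = 17.75, P = 110 − 3·17.75 = 56.75.
With perfect price discrimination, output is the efficient level Q = 35.5 (where demand meets MC), but every buyer pays their willingness to pay: CS = 0 and PS = total surplus.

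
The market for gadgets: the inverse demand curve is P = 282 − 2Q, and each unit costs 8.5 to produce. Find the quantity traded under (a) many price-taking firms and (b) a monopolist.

Under competition P = MC = 8.5, so Q = (282 − 8.5)/2 = 136.75.
A monopolist chooses Q where MR = MC. MR = 282 − 4Q; setting this equal to 8.5 gives Q = 68.375 and P = 145.25.

Competition: Q = 136.75; Monopoly: Q = 68.375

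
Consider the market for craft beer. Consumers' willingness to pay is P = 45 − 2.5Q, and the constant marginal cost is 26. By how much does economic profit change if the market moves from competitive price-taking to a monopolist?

π rises by 36.1

Perfect competition: P = MC = 26, so 45 − 2.5Q = 26 and Q = 7.6.
Profit = (26 − 26)·7.6 = 0.
A monopolist chooses Q where MR = MC. MR = 45 − 5Q; setting this equal to 26 gives Q = 3.8 and P = 35.5.
Profit = (35.5 − 26)·3.8 = 36.1.
Change in economic profit: 36.1 − 0 = 36.1.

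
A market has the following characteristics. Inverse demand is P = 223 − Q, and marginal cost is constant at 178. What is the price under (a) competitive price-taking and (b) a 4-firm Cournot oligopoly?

Competition: P = 178; Cournot: P = 187

Under competition P = MC = 178, so Q = (223 − 178)/1 = 45.
In a 4-firm Cournot equilibrium, symmetry and the first-order condition give q = (223 − 178)/(5) = 9. So Q = 36 and P = 187.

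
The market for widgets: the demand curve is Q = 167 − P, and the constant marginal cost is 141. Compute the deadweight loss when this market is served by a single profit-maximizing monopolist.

Inverting demand: P = 167 − Q.
Perfect competition: P = MC = 141, so 167 − Q = 141 and Q = 26.
A monopolist chooses Q where MR = MC. MR = 167 − 2Q; setting this equal to 141 gives Q = 13 and P = 154.
DWL is the triangle between Q = 13 and Q = 26: ½·(26 − 13)·(154 − 141) = 84.5.

DWL = 84.5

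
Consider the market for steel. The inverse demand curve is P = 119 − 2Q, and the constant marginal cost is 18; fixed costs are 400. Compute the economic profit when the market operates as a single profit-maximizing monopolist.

The monopolist equates marginal revenue to marginal cost: 119 − 4Q = 18, so Q = 25.25. From demand, P = 68.5.
Profit = (68.5 − 18)·25.25 − 400 = 875.125.

Profit = 875.125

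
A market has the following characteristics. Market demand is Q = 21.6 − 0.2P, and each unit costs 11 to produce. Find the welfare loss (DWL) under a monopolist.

Inverting demand: P = 108 − 5Q.
Competitive firms price at marginal cost: P = 11, giving Q = 19.4.
The monopolist equates marginal revenue to marginal cost: 108 − 10Q = 11, so Q = 9.7. From demand, P = 59.5.
DWL is the triangle between Q = 9.7 and Q = 19.4: ½·(19.4 − 9.7)·(59.5 − 11) = 235.225.

DWL = 235.225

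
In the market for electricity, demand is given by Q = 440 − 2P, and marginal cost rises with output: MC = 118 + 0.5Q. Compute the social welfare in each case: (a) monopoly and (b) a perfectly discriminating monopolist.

Inverting demand: P = 220 − 0.5Q.
A monopolist chooses Q where MR = MC. MR = 220 − Q; setting this equal to 118 + 0.5Q gives Q = 68 and P = 186.
CS = ½·(220 − 186)·68 = 1156; PS = (186·68 − 118·68 − ½·0.5·68²) = 3468; TS = 4624.
A perfectly discriminating monopolist sells every unit with P(Q) ≥ MC(Q), so output equals the competitive quantity Q = 102. Each buyer pays their reservation price, so CS = 0 and the firm captures all surplus.
TS = 5202 (equal to competitive TS).

Monopoly: TS = 4624; Perfect PD: TS = 5202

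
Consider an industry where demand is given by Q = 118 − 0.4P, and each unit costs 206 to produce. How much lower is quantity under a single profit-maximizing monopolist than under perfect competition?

Quantity falls by 17.8

Inverting demand: P = 295 − 2.5Q.
Perfect competition: P = MC = 206, so 295 − 2.5Q = 206 and Q = 35.6.
Monopoly sets MR = MC: 295 − 5Q = 206 ⇒ Q = 17.8, P = 295 − 2.5·17.8 = 250.5.
Change in quantity: 17.8 − 35.6 = −17.8.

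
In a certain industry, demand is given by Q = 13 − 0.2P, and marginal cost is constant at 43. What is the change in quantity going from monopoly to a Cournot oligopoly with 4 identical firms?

Quantity rises by 1.32

Inverting demand: P = 65 − 5Q.
The monopolist equates marginal revenue to marginal cost: 65 − 10Q = 43, so Q = 2.2. From demand, P = 54.
In a 4-firm Cournot equilibrium, symmetry and the first-order condition give q = (65 − 43)/(25) = 0.88. So Q = 3.52 and P = 47.4.
Change in quantity: 3.52 − 2.2 = 1.32.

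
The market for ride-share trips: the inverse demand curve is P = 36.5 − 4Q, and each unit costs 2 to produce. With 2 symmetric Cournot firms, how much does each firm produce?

q_i = 2.875

In a 2-firm Cournot equilibrium, symmetry and the first-order condition give q = (36.5 − 2)/(12) = 2.875. So Q = 5.75 and P = 13.5.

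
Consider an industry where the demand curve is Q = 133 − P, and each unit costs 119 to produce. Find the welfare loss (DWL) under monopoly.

Inverting demand: P = 133 − Q.
Under competition P = MC = 119, so Q = (133 − 119)/1 = 14.
The monopolist equates marginal revenue to marginal cost: 133 − 2Q = 119, so Q = 7. From demand, P = 126.
DWL is the triangle between Q = 7 and Q = 14: ½·(14 − 7)·(126 − 119) = 24.5.

DWL = 24.5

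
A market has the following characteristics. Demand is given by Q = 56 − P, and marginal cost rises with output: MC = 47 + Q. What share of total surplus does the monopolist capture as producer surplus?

PS/TS = 0.75

Inverting demand: P = 56 − Q.
A monopolist chooses Q where MR = MC. MR = 56 − 2Q; setting this equal to 47 + Q gives Q = 3 and P = 53.
CS = ½·(56 − 53)·3 = 4.5.
PS = P·Q − VC(Q) = 53·3 − (47·3 + ½·1·3²) = 13.5.
Share captured = PS/TS = 13.5/18 = 0.75.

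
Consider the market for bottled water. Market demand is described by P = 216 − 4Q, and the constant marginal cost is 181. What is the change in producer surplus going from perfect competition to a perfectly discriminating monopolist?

Competitive firms price at marginal cost: P = 181, giving Q = 8.75.
PS = (181 − 181)·8.75 = 0.
With perfect price discrimination, output is the efficient level Q = 8.75 (where demand meets MC), but every buyer pays their willingness to pay: CS = 0 and PS = total surplus.
PS = ½·(216 − 181)·8.75 = 153.125.
Change in producer surplus: 153.125 − 0 = 153.125.

Producer surplus rises by 153.125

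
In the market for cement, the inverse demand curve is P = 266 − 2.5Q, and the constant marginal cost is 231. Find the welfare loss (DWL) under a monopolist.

DWL = 61.25

Under competition P = MC = 231, so Q = (266 − 231)/2.5 = 14.
A monopolist chooses Q where MR = MC. MR = 266 − 5Q; setting this equal to 231 gives Q = 7 and P = 248.5.
DWL is the triangle between Q = 7 and Q = 14: ½·(14 − 7)·(248.5 − 231) = 61.25.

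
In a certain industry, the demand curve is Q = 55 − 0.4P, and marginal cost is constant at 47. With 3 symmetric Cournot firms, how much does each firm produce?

q_i = 9.05

Inverting demand: P = 137.5 − 2.5Q.
In a 3-firm Cournot equilibrium, symmetry and the first-order condition give q = (137.5 − 47)/(10) = 9.05. So Q = 27.15 and P = 69.625.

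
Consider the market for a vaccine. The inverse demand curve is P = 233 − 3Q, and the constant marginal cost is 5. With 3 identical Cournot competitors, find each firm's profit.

π_i = 1083

In a 3-firm Cournot equilibrium, symmetry and the first-order condition give q = (233 − 5)/(12) = 19. So Q = 57 and P = 62.
Each firm's profit = (62 − 5)·19 = 1083.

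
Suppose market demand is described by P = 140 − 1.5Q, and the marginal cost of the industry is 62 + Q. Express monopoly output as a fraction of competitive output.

Monopoly sets MR = MC: 140 − 3Q = 62 + Q ⇒ Q = 19.5, P = 140 − 1.5·19.5 = 110.75.
Under competition P = MC: 140 − 1.5Q = 62 + Q ⇒ Q = 31.2, P = 93.2.
Ratio Q_m/Q_c = 19.5/31.2 = 0.625.

Q_m/Q_c = 0.625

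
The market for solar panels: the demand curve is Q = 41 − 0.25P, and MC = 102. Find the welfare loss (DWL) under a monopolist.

DWL = 120.125

Inverting demand: P = 164 − 4Q.
Perfect competition: P = MC = 102, so 164 − 4Q = 102 and Q = 15.5.
The monopolist equates marginal revenue to marginal cost: 164 − 8Q = 102, so Q = 7.75. From demand, P = 133.
DWL is the triangle between Q = 7.75 and Q = 15.5: ½·(15.5 − 7.75)·(133 − 102) = 120.125.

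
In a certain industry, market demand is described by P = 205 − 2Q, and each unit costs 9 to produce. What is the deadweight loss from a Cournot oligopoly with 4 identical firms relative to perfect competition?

DWL = 384.16

Perfect competition: P = MC = 9, so 205 − 2Q = 9 and Q = 98.
Cournot with 4 identical firms: the symmetric best-response condition is 205 − 10q = 9. Each firm produces q = 19.6, total output Q = 78.4, price P = 48.2.
DWL is the triangle between Q = 78.4 and Q = 98: ½·(98 − 78.4)·(48.2 − 9) = 384.16.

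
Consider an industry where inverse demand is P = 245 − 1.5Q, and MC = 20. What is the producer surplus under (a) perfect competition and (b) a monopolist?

Under competition P = MC = 20, so Q = (245 − 20)/1.5 = 150.
PS = (20 − 20)·150 = 0.
A monopolist chooses Q where MR = MC. MR = 245 − 3Q; setting this equal to 20 gives Q = 75 and P = 132.5.
PS = (132.5 − 20)·75 = 8437.5.

Competition: PS = 0; Monopoly: PS = 8437.5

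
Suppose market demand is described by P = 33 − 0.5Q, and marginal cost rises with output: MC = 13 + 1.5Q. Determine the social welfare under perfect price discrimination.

TS = 100

With perfect price discrimination, output is the efficient level Q = 10 (where demand meets MC), but every buyer pays their willingness to pay: CS = 0 and PS = total surplus.
TS = 100 (equal to competitive TS).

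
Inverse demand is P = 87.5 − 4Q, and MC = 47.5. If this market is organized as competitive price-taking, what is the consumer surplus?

Under competition P = MC = 47.5, so Q = (87.5 − 47.5)/4 = 10.
CS = ½·(87.5 − 47.5)·10 = 200.

CS = 200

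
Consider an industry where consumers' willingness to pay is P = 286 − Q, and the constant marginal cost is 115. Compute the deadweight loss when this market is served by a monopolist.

DWL = 3655.125

Competitive firms price at marginal cost: P = 115, giving Q = 171.
Monopoly sets MR = MC: 286 − 2Q = 115 ⇒ Q = 85.5, P = 286 − 85.5 = 200.5.
DWL is the triangle between Q = 85.5 and Q = 171: ½·(171 − 85.5)·(200.5 − 115) = 3655.125.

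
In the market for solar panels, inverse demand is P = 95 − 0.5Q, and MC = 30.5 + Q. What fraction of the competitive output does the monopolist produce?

Monopoly sets MR = MC: 95 − Q = 30.5 + Q ⇒ Q = 32.25, P = 95 − 0.5·32.25 = 78.875.
Under competition P = MC: 95 − 0.5Q = 30.5 + Q ⇒ Q = 43, P = 73.5.
Ratio Q_m/Q_c = 32.25/43 = 0.75.

Q_m/Q_c = 0.75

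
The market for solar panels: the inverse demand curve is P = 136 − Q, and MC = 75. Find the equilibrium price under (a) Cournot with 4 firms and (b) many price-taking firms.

Cournot: P = 87.2; Competition: P = 75

Cournot with 4 identical firms: the symmetric best-response condition is 136 − 5q = 75. Each firm produces q = 12.2, total output Q = 48.8, price P = 87.2.
Competitive firms price at marginal cost: P = 75, giving Q = 61.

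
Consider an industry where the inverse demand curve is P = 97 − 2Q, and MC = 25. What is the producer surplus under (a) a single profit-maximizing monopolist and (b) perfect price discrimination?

Monopoly: PS = 648; Perfect PD: PS = 1296

The monopolist equates marginal revenue to marginal cost: 97 − 4Q = 25, so Q = 18. From demand, P = 61.
PS = (61 − 25)·18 = 648.
Under first-degree price discrimination the firm charges each unit its demand price and produces up to where P = MC, i.e. Q = 36. Consumer surplus is zero; producer surplus equals total surplus.
PS = ½·(97 − 25)·36 = 1296.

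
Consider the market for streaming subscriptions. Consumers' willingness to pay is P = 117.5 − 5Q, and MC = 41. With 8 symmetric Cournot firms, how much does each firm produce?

With 8 symmetric Cournot firms, each firm's FOC gives 117.5 − 45q = 41, so q = 1.7, Q = 8·1.7 = 13.6, and P = 49.5.

q_i = 1.7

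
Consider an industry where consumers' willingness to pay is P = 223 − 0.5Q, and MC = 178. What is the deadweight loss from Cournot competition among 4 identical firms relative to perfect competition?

Perfect competition: P = MC = 178, so 223 − 0.5Q = 178 and Q = 90.
With 4 symmetric Cournot firms, each firm's FOC gives 223 − 2.5q = 178, so q = 18, Q = 4·18 = 72, and P = 187.
DWL is the triangle between Q = 72 and Q = 90: ½·(90 − 72)·(187 − 178) = 81.

DWL = 81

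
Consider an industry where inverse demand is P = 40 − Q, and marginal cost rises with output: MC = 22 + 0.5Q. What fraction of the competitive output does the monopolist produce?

Q_m/Q_c = 0.6

A monopolist chooses Q where MR = MC. MR = 40 − 2Q; setting this equal to 22 + 0.5Q gives Q = 7.2 and P = 32.8.
Under competition P = MC: 40 − Q = 22 + 0.5Q ⇒ Q = 12, P = 28.
Ratio Q_m/Q_c = 7.2/12 = 0.6.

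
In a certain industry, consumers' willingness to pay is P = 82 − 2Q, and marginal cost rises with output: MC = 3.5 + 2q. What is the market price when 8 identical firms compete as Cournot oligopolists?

P = 19.2

Cournot with 8 identical firms: the symmetric best-response condition is 82 − 18q = 3.5 + 2q. Each firm produces q = 3.925, total output Q = 31.4, price P = 19.2.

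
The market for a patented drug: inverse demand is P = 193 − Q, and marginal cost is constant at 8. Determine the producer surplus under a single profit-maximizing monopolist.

PS = 8556.25

Monopoly sets MR = MC: 193 − 2Q = 8 ⇒ Q = 92.5, P = 193 − 92.5 = 100.5.
PS = (100.5 − 8)·92.5 = 8556.25.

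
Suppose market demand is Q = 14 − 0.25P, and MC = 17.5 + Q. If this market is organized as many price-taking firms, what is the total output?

Q = 7.7

Inverting demand: P = 56 − 4Q.
Under competition P = MC: 56 − 4Q = 17.5 + Q ⇒ Q = 7.7, P = 25.2.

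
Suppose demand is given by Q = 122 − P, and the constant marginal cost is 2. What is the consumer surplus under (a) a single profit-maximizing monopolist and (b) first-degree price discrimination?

Monopoly: CS = 1800; Perfect PD: CS = 0

Inverting demand: P = 122 − Q.
Monopoly sets MR = MC: 122 − 2Q = 2 ⇒ Q = 60, P = 122 − 60 = 62.
CS = ½·(122 − 62)·60 = 1800.
Under first-degree price discrimination the firm charges each unit its demand price and produces up to where P = MC, i.e. Q = 120. Consumer surplus is zero; producer surplus equals total surplus.
CS = 0.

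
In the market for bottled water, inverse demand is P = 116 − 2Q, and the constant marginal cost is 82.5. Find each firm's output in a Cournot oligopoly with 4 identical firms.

q_i = 3.35

Cournot with 4 identical firms: the symmetric best-response condition is 116 − 10q = 82.5. Each firm produces q = 3.35, total output Q = 13.4, price P = 89.2.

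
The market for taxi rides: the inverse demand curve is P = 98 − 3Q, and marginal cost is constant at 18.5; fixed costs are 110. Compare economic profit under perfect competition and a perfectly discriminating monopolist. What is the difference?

π rises by 1053.375

Under competition P = MC = 18.5, so Q = (98 − 18.5)/3 = 26.5.
Profit = (18.5 − 18.5)·26.5 − 110 = −110.
With perfect price discrimination, output is the efficient level Q = 26.5 (where demand meets MC), but every buyer pays their willingness to pay: CS = 0 and PS = total surplus.
PS equals the full surplus area, 1053.375. Profit = 1053.375 − 110 = 943.375.
Change in economic profit: 943.375 − −110 = 1053.375.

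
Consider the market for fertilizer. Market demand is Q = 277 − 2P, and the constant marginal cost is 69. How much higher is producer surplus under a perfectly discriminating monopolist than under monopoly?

Inverting demand: P = 138.5 − 0.5Q.
Monopoly sets MR = MC: 138.5 − Q = 69 ⇒ Q = 69.5, P = 138.5 − 0.5·69.5 = 103.75.
PS = (103.75 − 69)·69.5 = 2415.125.
A perfectly discriminating monopolist sells every unit with P(Q) ≥ MC(Q), so output equals the competitive quantity Q = 139. Each buyer pays their reservation price, so CS = 0 and the firm captures all surplus.
PS = ½·(138.5 − 69)·139 = 4830.25.
Change in producer surplus: 4830.25 − 2415.125 = 2415.125.

PS rises by 2415.125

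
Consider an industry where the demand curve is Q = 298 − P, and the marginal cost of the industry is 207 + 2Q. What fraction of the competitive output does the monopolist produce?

Q_m/Q_c = 0.75

Inverting demand: P = 298 − Q.
A monopolist chooses Q where MR = MC. MR = 298 − 2Q; setting this equal to 207 + 2Q gives Q = 22.75 and P = 275.25.
Under competition P = MC: 298 − Q = 207 + 2Q ⇒ Q = 91/3, P = 803/3.
Ratio Q_m/Q_c = 22.75/(91/3) = 0.75.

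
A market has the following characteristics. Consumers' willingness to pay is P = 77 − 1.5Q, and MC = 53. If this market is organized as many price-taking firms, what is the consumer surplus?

Competitive firms price at marginal cost: P = 53, giving Q = 16.
CS = ½·(77 − 53)·16 = 192.

CS = 192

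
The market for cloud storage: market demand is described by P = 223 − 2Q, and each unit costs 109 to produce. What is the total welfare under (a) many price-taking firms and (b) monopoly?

Competitive firms price at marginal cost: P = 109, giving Q = 57.
CS = ½·(223 − 109)·57 = 3249; PS = (109 − 109)·57 = 0; TS = 3249.
A monopolist chooses Q where MR = MC. MR = 223 − 4Q; setting this equal to 109 gives Q = 28.5 and P = 166.
CS = ½·(223 − 166)·28.5 = 812.25; PS = (166 − 109)·28.5 = 1624.5; TS = 2436.75.

Competition: TS = 3249; Monopoly: TS = 2436.75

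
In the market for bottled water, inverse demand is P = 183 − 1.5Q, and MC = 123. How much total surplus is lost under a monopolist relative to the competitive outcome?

Competitive firms price at marginal cost: P = 123, giving Q = 40.
The monopolist equates marginal revenue to marginal cost: 183 − 3Q = 123, so Q = 20. From demand, P = 153.
DWL is the triangle between Q = 20 and Q = 40: ½·(40 − 20)·(153 − 123) = 300.

DWL = 300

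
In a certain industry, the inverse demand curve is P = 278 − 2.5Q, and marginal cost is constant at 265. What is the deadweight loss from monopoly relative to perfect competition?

Competitive firms price at marginal cost: P = 265, giving Q = 5.2.
A monopolist chooses Q where MR = MC. MR = 278 − 5Q; setting this equal to 265 gives Q = 2.6 and P = 271.5.
DWL is the triangle between Q = 2.6 and Q = 5.2: ½·(5.2 − 2.6)·(271.5 − 265) = 8.45.

DWL = 8.45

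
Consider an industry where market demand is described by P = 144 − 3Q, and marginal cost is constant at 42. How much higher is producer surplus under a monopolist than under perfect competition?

PS rises by 867

Perfect competition: P = MC = 42, so 144 − 3Q = 42 and Q = 34.
PS = (42 − 42)·34 = 0.
A monopolist chooses Q where MR = MC. MR = 144 − 6Q; setting this equal to 42 gives Q = 17 and P = 93.
PS = (93 − 42)·17 = 867.
Change in producer surplus: 867 − 0 = 867.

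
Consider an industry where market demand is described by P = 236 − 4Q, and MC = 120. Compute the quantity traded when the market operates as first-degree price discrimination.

Q = 29

Under first-degree price discrimination the firm charges each unit its demand price and produces up to where P = MC, i.e. Q = 29. Consumer surplus is zero; producer surplus equals total surplus.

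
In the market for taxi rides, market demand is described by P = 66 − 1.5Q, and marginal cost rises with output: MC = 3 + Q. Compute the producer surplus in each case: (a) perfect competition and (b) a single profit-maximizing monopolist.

Competitive equilibrium sets price equal to marginal cost: 66 − 1.5Q = 3 + Q, so Q = 25.2 and P = 28.2.
PS = P·Q − VC(Q) = 28.2·25.2 − (3·25.2 + ½·1·25.2²) = 317.52.
Monopoly sets MR = MC: 66 − 3Q = 3 + Q ⇒ Q = 15.75, P = 66 − 1.5·15.75 = 42.375.
PS = P·Q − VC(Q) = 42.375·15.75 − (3·15.75 + ½·1·15.75²) = 496.125.

Competition: PS = 317.52; Monopoly: PS = 496.125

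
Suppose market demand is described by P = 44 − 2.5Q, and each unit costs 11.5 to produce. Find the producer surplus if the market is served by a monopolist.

A monopolist chooses Q where MR = MC. MR = 44 − 5Q; setting this equal to 11.5 gives Q = 6.5 and P = 27.75.
PS = (27.75 − 11.5)·6.5 = 105.625.

PS = 105.625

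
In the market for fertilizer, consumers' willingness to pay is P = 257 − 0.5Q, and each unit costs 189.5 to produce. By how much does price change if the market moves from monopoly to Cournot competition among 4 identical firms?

Price falls by 20.25

A monopolist chooses Q where MR = MC. MR = 257 − Q; setting this equal to 189.5 gives Q = 67.5 and P = 223.25.
In a 4-firm Cournot equilibrium, symmetry and the first-order condition give q = (257 − 189.5)/(2.5) = 27. So Q = 108 and P = 203.
Change in price: 203 − 223.25 = −20.25.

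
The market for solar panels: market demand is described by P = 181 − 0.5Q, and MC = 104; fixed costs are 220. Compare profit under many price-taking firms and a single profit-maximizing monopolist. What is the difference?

Profit rises by 2964.5

Under competition P = MC = 104, so Q = (181 − 104)/0.5 = 154.
Profit = (104 − 104)·154 − 220 = −220.
The monopolist equates marginal revenue to marginal cost: 181 − Q = 104, so Q = 77. From demand, P = 142.5.
Profit = (142.5 − 104)·77 − 220 = 2744.5.
Change in profit: 2744.5 − −220 = 2964.5.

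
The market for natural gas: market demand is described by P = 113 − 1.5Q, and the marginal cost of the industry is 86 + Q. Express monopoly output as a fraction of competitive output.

Q_m/Q_c = 0.625

Monopoly sets MR = MC: 113 − 3Q = 86 + Q ⇒ Q = 6.75, P = 113 − 1.5·6.75 = 102.875.
Competitive equilibrium sets price equal to marginal cost: 113 − 1.5Q = 86 + Q, so Q = 10.8 and P = 96.8.
Ratio Q_m/Q_c = 6.75/10.8 = 0.625.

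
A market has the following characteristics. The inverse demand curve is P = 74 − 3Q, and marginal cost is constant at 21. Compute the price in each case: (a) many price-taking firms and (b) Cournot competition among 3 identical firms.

Competitive firms price at marginal cost: P = 21, giving Q = 53/3.
With 3 symmetric Cournot firms, each firm's FOC gives 74 − 12q = 21, so q = 53/12, Q = 3·53/12 = 13.25, and P = 34.25.

Competition: P = 21; Cournot: P = 34.25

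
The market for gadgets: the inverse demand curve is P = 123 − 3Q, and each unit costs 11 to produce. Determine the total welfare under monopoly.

TS = 1568

A monopolist chooses Q where MR = MC. MR = 123 − 6Q; setting this equal to 11 gives Q = 56/3 and P = 67.
CS = ½·(123 − 67)·56/3 = 1568/3; PS = (67 − 11)·56/3 = 3136/3; TS = 1568.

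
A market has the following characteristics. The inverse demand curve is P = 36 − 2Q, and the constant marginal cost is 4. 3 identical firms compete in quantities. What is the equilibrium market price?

P = 12

Cournot with 3 identical firms: the symmetric best-response condition is 36 − 8q = 4. Each firm produces q = 4, total output Q = 12, price P = 12.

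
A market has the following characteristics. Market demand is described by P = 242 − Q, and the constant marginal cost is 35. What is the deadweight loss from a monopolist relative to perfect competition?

DWL = 5356.125

Competitive firms price at marginal cost: P = 35, giving Q = 207.
A monopolist chooses Q where MR = MC. MR = 242 − 2Q; setting this equal to 35 gives Q = 103.5 and P = 138.5.
DWL is the triangle between Q = 103.5 and Q = 207: ½·(207 − 103.5)·(138.5 − 35) = 5356.125.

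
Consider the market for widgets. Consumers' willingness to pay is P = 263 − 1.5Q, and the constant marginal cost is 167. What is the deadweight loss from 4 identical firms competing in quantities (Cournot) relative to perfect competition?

Under competition P = MC = 167, so Q = (263 − 167)/1.5 = 64.
Cournot with 4 identical firms: the symmetric best-response condition is 263 − 7.5q = 167. Each firm produces q = 12.8, total output Q = 51.2, price P = 186.2.
DWL is the triangle between Q = 51.2 and Q = 64: ½·(64 − 51.2)·(186.2 − 167) = 122.88.

DWL = 122.88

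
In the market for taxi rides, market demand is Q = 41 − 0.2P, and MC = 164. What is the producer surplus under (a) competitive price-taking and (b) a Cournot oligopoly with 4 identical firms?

Inverting demand: P = 205 − 5Q.
Perfect competition: P = MC = 164, so 205 − 5Q = 164 and Q = 8.2.
PS = (164 − 164)·8.2 = 0.
Cournot with 4 identical firms: the symmetric best-response condition is 205 − 25q = 164. Each firm produces q = 1.64, total output Q = 6.56, price P = 172.2.
PS = (172.2 − 164)·6.56 = 53.792.

Competition: PS = 0; Cournot: PS = 53.792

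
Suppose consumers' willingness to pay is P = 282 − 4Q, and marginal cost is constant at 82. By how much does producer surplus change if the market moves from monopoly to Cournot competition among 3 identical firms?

A monopolist chooses Q where MR = MC. MR = 282 − 8Q; setting this equal to 82 gives Q = 25 and P = 182.
PS = (182 − 82)·25 = 2500.
With 3 symmetric Cournot firms, each firm's FOC gives 282 − 16q = 82, so q = 12.5, Q = 3·12.5 = 37.5, and P = 132.
PS = (132 − 82)·37.5 = 1875.
Change in producer surplus: 1875 − 2500 = −625.

PS falls by 625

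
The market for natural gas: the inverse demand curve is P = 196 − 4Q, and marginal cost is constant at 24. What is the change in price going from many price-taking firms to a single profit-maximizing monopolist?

Perfect competition: P = MC = 24, so 196 − 4Q = 24 and Q = 43.
The monopolist equates marginal revenue to marginal cost: 196 − 8Q = 24, so Q = 21.5. From demand, P = 110.
Change in price: 110 − 24 = 86.

Price rises by 86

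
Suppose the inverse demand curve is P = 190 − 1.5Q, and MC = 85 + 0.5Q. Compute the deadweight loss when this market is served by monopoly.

Competitive equilibrium sets price equal to marginal cost: 190 − 1.5Q = 85 + 0.5Q, so Q = 52.5 and P = 111.25.
A monopolist chooses Q where MR = MC. MR = 190 − 3Q; setting this equal to 85 + 0.5Q gives Q = 30 and P = 145.
CS = ½·(190 − 111.25)·52.5 = 33075/16; PS = (111.25·52.5 − 85·52.5 − ½·0.5·52.5²) = 11025/16; TS = 2756.25.
CS = ½·(190 − 145)·30 = 675; PS = (145·30 − 85·30 − ½·0.5·30²) = 1575; TS = 2250.
DWL = 2756.25 − 2250 = 506.25.

DWL = 506.25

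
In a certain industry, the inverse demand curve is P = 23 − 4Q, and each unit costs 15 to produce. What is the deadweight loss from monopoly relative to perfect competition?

DWL = 2

Perfect competition: P = MC = 15, so 23 − 4Q = 15 and Q = 2.
A monopolist chooses Q where MR = MC. MR = 23 − 8Q; setting this equal to 15 gives Q = 1 and P = 19.
DWL is the triangle between Q = 1 and Q = 2: ½·(2 − 1)·(19 − 15) = 2.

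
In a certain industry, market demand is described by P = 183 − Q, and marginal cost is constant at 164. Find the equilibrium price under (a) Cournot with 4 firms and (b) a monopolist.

Cournot with 4 identical firms: the symmetric best-response condition is 183 − 5q = 164. Each firm produces q = 3.8, total output Q = 15.2, price P = 167.8.
A monopolist chooses Q where MR = MC. MR = 183 − 2Q; setting this equal to 164 gives Q = 9.5 and P = 173.5.

Cournot: P = 167.8; Monopoly: P = 173.5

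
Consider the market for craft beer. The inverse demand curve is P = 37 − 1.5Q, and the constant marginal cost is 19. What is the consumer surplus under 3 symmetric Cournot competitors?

CS = 60.75

Cournot with 3 identical firms: the symmetric best-response condition is 37 − 6q = 19. Each firm produces q = 3, total output Q = 9, price P = 23.5.
CS = ½·(37 − 23.5)·9 = 60.75.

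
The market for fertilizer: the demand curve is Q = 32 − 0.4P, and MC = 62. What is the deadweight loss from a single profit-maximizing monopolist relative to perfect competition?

DWL = 16.2

Inverting demand: P = 80 − 2.5Q.
Perfect competition: P = MC = 62, so 80 − 2.5Q = 62 and Q = 7.2.
The monopolist equates marginal revenue to marginal cost: 80 − 5Q = 62, so Q = 3.6. From demand, P = 71.
DWL is the triangle between Q = 3.6 and Q = 7.2: ½·(7.2 − 3.6)·(71 − 62) = 16.2.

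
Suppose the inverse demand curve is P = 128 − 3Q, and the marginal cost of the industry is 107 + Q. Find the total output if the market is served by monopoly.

Monopoly sets MR = MC: 128 − 6Q = 107 + Q ⇒ Q = 3, P = 128 − 3·3 = 119.

Q = 3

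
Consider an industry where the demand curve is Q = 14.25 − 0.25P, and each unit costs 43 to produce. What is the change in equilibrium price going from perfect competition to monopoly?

Inverting demand: P = 57 − 4Q.
Under competition P = MC = 43, so Q = (57 − 43)/4 = 3.5.
Monopoly sets MR = MC: 57 − 8Q = 43 ⇒ Q = 1.75, P = 57 − 4·1.75 = 50.
Change in equilibrium price: 50 − 43 = 7.

Equilibrium price rises by 7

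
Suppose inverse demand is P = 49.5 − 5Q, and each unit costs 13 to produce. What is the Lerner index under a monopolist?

The monopolist equates marginal revenue to marginal cost: 49.5 − 10Q = 13, so Q = 3.65. From demand, P = 31.25.
Lerner index = (P − MC)/P = (31.25 − 13)/31.25 = 0.584.

Lerner index = 0.584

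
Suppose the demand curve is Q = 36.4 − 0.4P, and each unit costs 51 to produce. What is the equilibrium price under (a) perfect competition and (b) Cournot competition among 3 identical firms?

Inverting demand: P = 91 − 2.5Q.
Under competition P = MC = 51, so Q = (91 − 51)/2.5 = 16.
In a 3-firm Cournot equilibrium, symmetry and the first-order condition give q = (91 − 51)/(10) = 4. So Q = 12 and P = 61.

Competition: P = 51; Cournot: P = 61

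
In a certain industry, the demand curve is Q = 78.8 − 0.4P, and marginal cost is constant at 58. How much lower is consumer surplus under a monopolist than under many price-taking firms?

Inverting demand: P = 197 − 2.5Q.
Competitive firms price at marginal cost: P = 58, giving Q = 55.6.
CS = ½·(197 − 58)·55.6 = 3864.2.
Monopoly sets MR = MC: 197 − 5Q = 58 ⇒ Q = 27.8, P = 197 − 2.5·27.8 = 127.5.
CS = ½·(197 − 127.5)·27.8 = 966.05.
Change in consumer surplus: 966.05 − 3864.2 = −2898.15.

Consumer surplus falls by 2898.15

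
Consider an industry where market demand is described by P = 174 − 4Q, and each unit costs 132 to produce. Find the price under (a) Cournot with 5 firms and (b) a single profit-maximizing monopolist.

Cournot: P = 139; Monopoly: P = 153

Cournot with 5 identical firms: the symmetric best-response condition is 174 − 24q = 132. Each firm produces q = 1.75, total output Q = 8.75, price P = 139.
The monopolist equates marginal revenue to marginal cost: 174 − 8Q = 132, so Q = 5.25. From demand, P = 153.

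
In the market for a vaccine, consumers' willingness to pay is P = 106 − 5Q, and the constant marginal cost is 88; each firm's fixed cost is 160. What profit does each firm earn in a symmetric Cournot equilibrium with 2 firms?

Cournot with 2 identical firms: the symmetric best-response condition is 106 − 15q = 88. Each firm produces q = 1.2, total output Q = 2.4, price P = 94.
Each firm's profit = (94 − 88)·1.2 − 160 = −152.8.

π_i = −152.8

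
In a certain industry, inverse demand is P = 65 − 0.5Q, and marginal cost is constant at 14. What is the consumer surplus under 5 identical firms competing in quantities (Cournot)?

CS = 1806.25

Cournot with 5 identical firms: the symmetric best-response condition is 65 − 3q = 14. Each firm produces q = 17, total output Q = 85, price P = 22.5.
CS = ½·(65 − 22.5)·85 = 1806.25.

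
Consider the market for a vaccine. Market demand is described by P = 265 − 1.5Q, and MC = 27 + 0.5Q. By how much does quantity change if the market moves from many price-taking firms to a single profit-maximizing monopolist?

Under competition P = MC: 265 − 1.5Q = 27 + 0.5Q ⇒ Q = 119, P = 86.5.
The monopolist equates marginal revenue to marginal cost: 265 − 3Q = 27 + 0.5Q, so Q = 68. From demand, P = 163.
Change in quantity: 68 − 119 = −51.

Quantity falls by 51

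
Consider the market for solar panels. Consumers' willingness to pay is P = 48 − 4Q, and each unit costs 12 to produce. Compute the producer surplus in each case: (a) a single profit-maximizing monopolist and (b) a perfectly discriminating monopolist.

Monopoly: PS = 81; Perfect PD: PS = 162

Monopoly sets MR = MC: 48 − 8Q = 12 ⇒ Q = 4.5, P = 48 − 4·4.5 = 30.
PS = (30 − 12)·4.5 = 81.
A perfectly discriminating monopolist sells every unit with P(Q) ≥ MC(Q), so output equals the competitive quantity Q = 9. Each buyer pays their reservation price, so CS = 0 and the firm captures all surplus.
PS = ½·(48 − 12)·9 = 162.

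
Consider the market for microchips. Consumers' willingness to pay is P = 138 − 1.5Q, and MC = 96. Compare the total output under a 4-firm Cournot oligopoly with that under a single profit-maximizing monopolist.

With 4 symmetric Cournot firms, each firm's FOC gives 138 − 7.5q = 96, so q = 5.6, Q = 4·5.6 = 22.4, and P = 104.4.
A monopolist chooses Q where MR = MC. MR = 138 − 3Q; setting this equal to 96 gives Q = 14 and P = 117.

Cournot: Q = 22.4; Monopoly: Q = 14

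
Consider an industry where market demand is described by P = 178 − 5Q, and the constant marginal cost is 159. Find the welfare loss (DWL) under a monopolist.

DWL = 9.025

Under competition P = MC = 159, so Q = (178 − 159)/5 = 3.8.
Monopoly sets MR = MC: 178 − 10Q = 159 ⇒ Q = 1.9, P = 178 − 5·1.9 = 168.5.
DWL is the triangle between Q = 1.9 and Q = 3.8: ½·(3.8 − 1.9)·(168.5 − 159) = 9.025.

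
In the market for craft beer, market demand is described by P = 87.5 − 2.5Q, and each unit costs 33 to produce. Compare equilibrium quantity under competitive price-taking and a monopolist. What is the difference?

Equilibrium quantity falls by 10.9

Perfect competition: P = MC = 33, so 87.5 − 2.5Q = 33 and Q = 21.8.
A monopolist chooses Q where MR = MC. MR = 87.5 − 5Q; setting this equal to 33 gives Q = 10.9 and P = 60.25.
Change in equilibrium quantity: 10.9 − 21.8 = −10.9.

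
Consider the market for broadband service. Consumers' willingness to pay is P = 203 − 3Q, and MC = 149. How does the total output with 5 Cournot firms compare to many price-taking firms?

Cournot with 5 identical firms: the symmetric best-response condition is 203 − 18q = 149. Each firm produces q = 3, total output Q = 15, price P = 158.
Under competition P = MC = 149, so Q = (203 − 149)/3 = 18.

Cournot: Q = 15; Competition: Q = 18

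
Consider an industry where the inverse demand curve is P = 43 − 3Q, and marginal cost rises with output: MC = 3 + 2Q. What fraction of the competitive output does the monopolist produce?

Monopoly sets MR = MC: 43 − 6Q = 3 + 2Q ⇒ Q = 5, P = 43 − 3·5 = 28.
Under competition P = MC: 43 − 3Q = 3 + 2Q ⇒ Q = 8, P = 19.
Ratio Q_m/Q_c = 5/8 = 0.625.

Q_m/Q_c = 0.625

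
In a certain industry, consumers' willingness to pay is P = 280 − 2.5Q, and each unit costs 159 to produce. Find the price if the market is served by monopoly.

Monopoly sets MR = MC: 280 − 5Q = 159 ⇒ Q = 24.2, P = 280 − 2.5·24.2 = 219.5.

P = 219.5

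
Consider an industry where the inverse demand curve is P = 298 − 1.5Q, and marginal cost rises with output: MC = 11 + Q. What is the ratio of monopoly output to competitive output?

The monopolist equates marginal revenue to marginal cost: 298 − 3Q = 11 + Q, so Q = 71.75. From demand, P = 190.375.
Competitive equilibrium sets price equal to marginal cost: 298 − 1.5Q = 11 + Q, so Q = 114.8 and P = 125.8.
Ratio Q_m/Q_c = 71.75/114.8 = 0.625.

Q_m/Q_c = 0.625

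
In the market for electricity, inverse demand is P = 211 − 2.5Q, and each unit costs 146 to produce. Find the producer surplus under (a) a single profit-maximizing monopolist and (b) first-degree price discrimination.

A monopolist chooses Q where MR = MC. MR = 211 − 5Q; setting this equal to 146 gives Q = 13 and P = 178.5.
PS = (178.5 − 146)·13 = 422.5.
A perfectly discriminating monopolist sells every unit with P(Q) ≥ MC(Q), so output equals the competitive quantity Q = 26. Each buyer pays their reservation price, so CS = 0 and the firm captures all surplus.
PS = ½·(211 − 146)·26 = 845.

Monopoly: PS = 422.5; Perfect PD: PS = 845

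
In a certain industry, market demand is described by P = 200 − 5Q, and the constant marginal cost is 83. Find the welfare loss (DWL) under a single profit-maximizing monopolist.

Competitive firms price at marginal cost: P = 83, giving Q = 23.4.
Monopoly sets MR = MC: 200 − 10Q = 83 ⇒ Q = 11.7, P = 200 − 5·11.7 = 141.5.
DWL is the triangle between Q = 11.7 and Q = 23.4: ½·(23.4 − 11.7)·(141.5 − 83) = 342.225.

DWL = 342.225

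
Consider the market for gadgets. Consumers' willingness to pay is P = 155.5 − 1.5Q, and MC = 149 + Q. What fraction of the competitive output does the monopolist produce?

Q_m/Q_c = 0.625

Monopoly sets MR = MC: 155.5 − 3Q = 149 + Q ⇒ Q = 1.625, P = 155.5 − 1.5·1.625 = 2449/16.
Competitive equilibrium sets price equal to marginal cost: 155.5 − 1.5Q = 149 + Q, so Q = 2.6 and P = 151.6.
Ratio Q_m/Q_c = 1.625/2.6 = 0.625.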